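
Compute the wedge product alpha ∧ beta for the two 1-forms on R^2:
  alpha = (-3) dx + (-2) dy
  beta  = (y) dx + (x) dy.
alpha ∧ beta = (-3*x + 2*y) dx ∧ dy

Distribute the wedge, using dx_i ∧ dx_j = -dx_j ∧ dx_i and dx_i ∧ dx_i = 0. For each pair (i, j) with i < j, the coefficient of dx_i ∧ dx_j in alpha ∧ beta is (alpha_i * beta_j - alpha_j * beta_i). Collecting: alpha ∧ beta = (-3*x + 2*y) dx ∧ dy.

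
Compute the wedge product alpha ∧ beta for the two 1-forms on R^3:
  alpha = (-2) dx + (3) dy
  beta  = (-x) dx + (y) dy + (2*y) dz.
alpha ∧ beta = (3*x - 2*y) dx ∧ dy + (-4*y) dx ∧ dz + (6*y) dy ∧ dz

Distribute the wedge, using dx_i ∧ dx_j = -dx_j ∧ dx_i and dx_i ∧ dx_i = 0. For each pair (i, j) with i < j, the coefficient of dx_i ∧ dx_j in alpha ∧ beta is (alpha_i * beta_j - alpha_j * beta_i). Collecting: alpha ∧ beta = (3*x - 2*y) dx ∧ dy + (-4*y) dx ∧ dz + (6*y) dy ∧ dz.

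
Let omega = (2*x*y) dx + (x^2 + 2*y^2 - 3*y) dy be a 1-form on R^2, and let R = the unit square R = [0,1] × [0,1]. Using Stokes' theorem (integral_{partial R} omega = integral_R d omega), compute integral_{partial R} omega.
integral_(partial R) omega = 0

Stokes: integral_partial_R omega = integral_R d omega with d omega = (∂Q/∂x - ∂P/∂y) dx ∧ dy.
  ∂Q/∂x = 2*x
  ∂P/∂y = 2*x
  integrand = ∂Q/∂x - ∂P/∂y = 0.
Integrating over R: integral_0^1 integral_0^1 (0) dx dy = 0.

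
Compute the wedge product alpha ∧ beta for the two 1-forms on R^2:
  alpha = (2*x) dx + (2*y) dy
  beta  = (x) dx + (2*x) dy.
alpha ∧ beta = (2*x*(2*x - y)) dx ∧ dy

Distribute the wedge, using dx_i ∧ dx_j = -dx_j ∧ dx_i and dx_i ∧ dx_i = 0. For each pair (i, j) with i < j, the coefficient of dx_i ∧ dx_j in alpha ∧ beta is (alpha_i * beta_j - alpha_j * beta_i). Collecting: alpha ∧ beta = (2*x*(2*x - y)) dx ∧ dy.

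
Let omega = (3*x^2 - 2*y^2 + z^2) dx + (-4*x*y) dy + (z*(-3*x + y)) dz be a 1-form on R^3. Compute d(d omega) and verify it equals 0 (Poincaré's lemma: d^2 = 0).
d(d omega) = 0

Step 1: d omega = sum_{i<j} (∂f_j/∂x_i - ∂f_i/∂x_j) dx_i ∧ dx_j:
  coeff of dx ∧ dy: 0
  coeff of dx ∧ dz: -5*z
  coeff of dy ∧ dz: z
Step 2: Apply d again to each 2-form coefficient. The only possible 3-form in R^3 is dx ∧ dy ∧ dz, with coefficient
  ∂(coeff of dy∧dz)/∂x - ∂(coeff of dx∧dz)/∂y + ∂(coeff of dx∧dy)/∂z
  = ∂/∂x (z) - ∂/∂y (-5*z) + ∂/∂z (0).
Each of these terms simplifies to sums of mixed partials that cancel in pairs. The result is 0 (by equality of mixed partials for smooth functions — Schwarz / Clairaut).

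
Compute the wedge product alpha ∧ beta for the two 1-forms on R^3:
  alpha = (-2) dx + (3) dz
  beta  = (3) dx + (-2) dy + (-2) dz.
alpha ∧ beta = (4) dx ∧ dy + (-5) dx ∧ dz + (6) dy ∧ dz

Distribute the wedge, using dx_i ∧ dx_j = -dx_j ∧ dx_i and dx_i ∧ dx_i = 0. For each pair (i, j) with i < j, the coefficient of dx_i ∧ dx_j in alpha ∧ beta is (alpha_i * beta_j - alpha_j * beta_i). Collecting: alpha ∧ beta = (4) dx ∧ dy + (-5) dx ∧ dz + (6) dy ∧ dz.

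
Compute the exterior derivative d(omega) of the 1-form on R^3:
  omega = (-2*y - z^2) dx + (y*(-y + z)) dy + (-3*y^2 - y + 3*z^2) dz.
d(omega) = (2) dx ∧ dy + (2*z) dx ∧ dz + (-7*y - 1) dy ∧ dz

For a 1-form omega = sum_i f_i dx_i, the exterior derivative is
  d(omega) = sum_{i < j} (∂f_j/∂x_i - ∂f_i/∂x_j) dx_i ∧ dx_j.
  coefficient of dx ∧ dy: ∂f_2/∂x - ∂f_1/∂y = ∂(y*(-y + z))/∂x - ∂(-2*y - z^2)/∂y = 2
  coefficient of dx ∧ dz: ∂f_3/∂x - ∂f_1/∂z = ∂(-3*y^2 - y + 3*z^2)/∂x - ∂(-2*y - z^2)/∂z = 2*z
  coefficient of dy ∧ dz: ∂f_3/∂y - ∂f_2/∂z = ∂(-3*y^2 - y + 3*z^2)/∂y - ∂(y*(-y + z))/∂z = -7*y - 1
Assembling: d(omega) = (2) dx ∧ dy + (2*z) dx ∧ dz + (-7*y - 1) dy ∧ dz.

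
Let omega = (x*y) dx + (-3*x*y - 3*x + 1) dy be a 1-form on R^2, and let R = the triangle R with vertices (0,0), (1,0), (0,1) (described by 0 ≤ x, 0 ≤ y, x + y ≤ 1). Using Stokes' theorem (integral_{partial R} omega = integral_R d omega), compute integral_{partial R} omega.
integral_(partial R) omega = -13/6

Stokes: integral_partial_R omega = integral_R d omega with d omega = (∂Q/∂x - ∂P/∂y) dx ∧ dy.
  ∂Q/∂x = -3*y - 3
  ∂P/∂y = x
  integrand = ∂Q/∂x - ∂P/∂y = -x - 3*y - 3.
Integrating over R: integral_0^1 integral_0^{1-x} (-x - 3*y - 3) dy dx = -13/6.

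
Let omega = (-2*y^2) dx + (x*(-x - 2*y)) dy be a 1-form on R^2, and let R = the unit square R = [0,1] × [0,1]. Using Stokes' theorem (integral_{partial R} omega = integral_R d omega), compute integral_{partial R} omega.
integral_(partial R) omega = 0

Stokes: integral_partial_R omega = integral_R d omega with d omega = (∂Q/∂x - ∂P/∂y) dx ∧ dy.
  ∂Q/∂x = -2*x - 2*y
  ∂P/∂y = -4*y
  integrand = ∂Q/∂x - ∂P/∂y = -2*x + 2*y.
Integrating over R: integral_0^1 integral_0^1 (-2*x + 2*y) dx dy = 0.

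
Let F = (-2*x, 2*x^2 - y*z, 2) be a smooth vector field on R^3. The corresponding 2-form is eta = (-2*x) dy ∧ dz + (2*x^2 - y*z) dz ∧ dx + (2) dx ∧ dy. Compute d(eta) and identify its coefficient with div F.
d(eta) = (-z - 2) dx ∧ dy ∧ dz; div F = -z - 2

For a 2-form in R^3 of the form above, applying d gives a 3-form with coefficient ∂P/∂x + ∂Q/∂y + ∂R/∂z:
  ∂P/∂x = -2
  ∂Q/∂y = -z
  ∂R/∂z = 0
Sum = -z - 2, which is exactly div F.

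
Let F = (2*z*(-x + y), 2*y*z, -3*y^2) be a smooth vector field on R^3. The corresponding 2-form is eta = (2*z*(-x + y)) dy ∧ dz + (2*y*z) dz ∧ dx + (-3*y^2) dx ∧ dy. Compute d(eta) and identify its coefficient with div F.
d(eta) = (0) dx ∧ dy ∧ dz; div F = 0

For a 2-form in R^3 of the form above, applying d gives a 3-form with coefficient ∂P/∂x + ∂Q/∂y + ∂R/∂z:
  ∂P/∂x = -2*z
  ∂Q/∂y = 2*z
  ∂R/∂z = 0
Sum = 0, which is exactly div F.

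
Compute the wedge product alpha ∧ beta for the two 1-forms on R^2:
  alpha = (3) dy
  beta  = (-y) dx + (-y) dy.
alpha ∧ beta = (3*y) dx ∧ dy

Distribute the wedge, using dx_i ∧ dx_j = -dx_j ∧ dx_i and dx_i ∧ dx_i = 0. For each pair (i, j) with i < j, the coefficient of dx_i ∧ dx_j in alpha ∧ beta is (alpha_i * beta_j - alpha_j * beta_i). Collecting: alpha ∧ beta = (3*y) dx ∧ dy.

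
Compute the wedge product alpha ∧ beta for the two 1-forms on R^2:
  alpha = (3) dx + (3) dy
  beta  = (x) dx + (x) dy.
alpha ∧ beta = 0

Distribute the wedge, using dx_i ∧ dx_j = -dx_j ∧ dx_i and dx_i ∧ dx_i = 0. For each pair (i, j) with i < j, the coefficient of dx_i ∧ dx_j in alpha ∧ beta is (alpha_i * beta_j - alpha_j * beta_i). Collecting: alpha ∧ beta = 0.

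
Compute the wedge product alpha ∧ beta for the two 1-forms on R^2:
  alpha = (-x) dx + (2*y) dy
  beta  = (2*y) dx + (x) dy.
alpha ∧ beta = (-x^2 - 4*y^2) dx ∧ dy

Distribute the wedge, using dx_i ∧ dx_j = -dx_j ∧ dx_i and dx_i ∧ dx_i = 0. For each pair (i, j) with i < j, the coefficient of dx_i ∧ dx_j in alpha ∧ beta is (alpha_i * beta_j - alpha_j * beta_i). Collecting: alpha ∧ beta = (-x^2 - 4*y^2) dx ∧ dy.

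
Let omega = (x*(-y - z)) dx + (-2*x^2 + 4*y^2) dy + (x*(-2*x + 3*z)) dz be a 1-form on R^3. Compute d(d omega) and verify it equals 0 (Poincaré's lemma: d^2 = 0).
d(d omega) = 0

Step 1: d omega = sum_{i<j} (∂f_j/∂x_i - ∂f_i/∂x_j) dx_i ∧ dx_j:
  coeff of dx ∧ dy: -3*x
  coeff of dx ∧ dz: -3*x + 3*z
  coeff of dy ∧ dz: 0
Step 2: Apply d again to each 2-form coefficient. The only possible 3-form in R^3 is dx ∧ dy ∧ dz, with coefficient
  ∂(coeff of dy∧dz)/∂x - ∂(coeff of dx∧dz)/∂y + ∂(coeff of dx∧dy)/∂z
  = ∂/∂x (0) - ∂/∂y (-3*x + 3*z) + ∂/∂z (-3*x).
Each of these terms simplifies to sums of mixed partials that cancel in pairs. The result is 0 (by equality of mixed partials for smooth functions — Schwarz / Clairaut).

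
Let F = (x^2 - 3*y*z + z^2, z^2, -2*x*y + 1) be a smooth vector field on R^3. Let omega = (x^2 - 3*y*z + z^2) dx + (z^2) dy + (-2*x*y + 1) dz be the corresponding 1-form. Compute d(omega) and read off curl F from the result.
d(omega) = (-2*x - 2*z) dy ∧ dz + (-y + 2*z) dz ∧ dx + (3*z) dx ∧ dy; curl F = (-2*x - 2*z, -y + 2*z, 3*z)

d omega = sum_{i<j} (∂f_j/∂x_i - ∂f_i/∂x_j) dx_i ∧ dx_j. Under the identification (dy ∧ dz, dz ∧ dx, dx ∧ dy) ↔ (e_x, e_y, e_z), the coefficients are exactly the components of curl F. Compute:
  ∂R/∂y - ∂Q/∂z = (-2*x) - (2*z) = -2*x - 2*z
  ∂P/∂z - ∂R/∂x = (-3*y + 2*z) - (-2*y) = -y + 2*z
  ∂Q/∂x - ∂P/∂y = (0) - (-3*z) = 3*z.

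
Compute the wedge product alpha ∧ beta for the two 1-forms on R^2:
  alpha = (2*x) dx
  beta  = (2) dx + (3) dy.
alpha ∧ beta = (6*x) dx ∧ dy

Distribute the wedge, using dx_i ∧ dx_j = -dx_j ∧ dx_i and dx_i ∧ dx_i = 0. For each pair (i, j) with i < j, the coefficient of dx_i ∧ dx_j in alpha ∧ beta is (alpha_i * beta_j - alpha_j * beta_i). Collecting: alpha ∧ beta = (6*x) dx ∧ dy.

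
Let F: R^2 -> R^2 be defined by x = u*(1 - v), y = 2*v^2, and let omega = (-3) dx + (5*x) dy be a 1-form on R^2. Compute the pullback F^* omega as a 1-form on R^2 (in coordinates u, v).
F^* omega = (3*v - 3) du + (u*(-20*v^2 + 20*v + 3)) dv

Using F^*(f dg) = (f ∘ F) d(g ∘ F), substitute each coordinate x_i by F_i(u, v) in f_i, and replace dx_i by d F_i = (∂F_i/∂u) du + (∂F_i/∂v) dv.
  For the x component: f_1(F) = -3; d F_1 = (1 - v) du + (-u) dv
  For the y component: f_2(F) = 5*u*(1 - v); d F_2 = (0) du + (4*v) dv
Combining and collecting du, dv coefficients:
  coeff of du: 3*v - 3
  coeff of dv: u*(-20*v^2 + 20*v + 3)
F^* omega = (3*v - 3) du + (u*(-20*v^2 + 20*v + 3)) dv.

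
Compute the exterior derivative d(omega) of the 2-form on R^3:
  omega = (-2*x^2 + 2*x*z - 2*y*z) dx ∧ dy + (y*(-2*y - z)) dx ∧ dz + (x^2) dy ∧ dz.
d(omega) = (4*x + 2*y + z) dx ∧ dy ∧ dz

For a 2-form omega = sum_{i<j} g_{ij} dx_i ∧ dx_j, the exterior derivative is
  d(omega) = sum_{i<j} d(g_{ij}) ∧ dx_i ∧ dx_j = sum_{i<j, k} (∂g_{ij}/∂x_k) dx_k ∧ dx_i ∧ dx_j.
Expand each term, using dx_k ∧ dx_i ∧ dx_j = sgn(permutation) dx_{(a)} ∧ dx_{(b)} ∧ dx_{(c)} with (a < b < c) sorted:
  d(-2*x^2 + 2*x*z - 2*y*z) includes (∂/∂z)(-2*x^2 + 2*x*z - 2*y*z) dz = (2*x - 2*y) dz, which multiplied by dx ∧ dy gives (2*x - 2*y) dx ∧ dy ∧ dz
  d(y*(-2*y - z)) includes (∂/∂y)(y*(-2*y - z)) dy = (-4*y - z) dy, which multiplied by dx ∧ dz gives (4*y + z) dx ∧ dy ∧ dz
  d(x^2) includes (∂/∂x)(x^2) dx = (2*x) dx, which multiplied by dy ∧ dz gives (2*x) dx ∧ dy ∧ dz
Collecting like 3-forms: d(omega) = (4*x + 2*y + z) dx ∧ dy ∧ dz.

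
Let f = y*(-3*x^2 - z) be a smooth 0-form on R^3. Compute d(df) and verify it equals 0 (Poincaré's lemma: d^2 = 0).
d(df) = 0

Step 1: df = sum_i (∂f/∂x_i) dx_i = (-6*x*y) dx + (-3*x^2 - z) dy + (-y) dz.
Step 2: Apply d again. Using the 1-form formula, the coefficient of dx ∧ dy in d(df) is ∂^2 f/∂x ∂y - ∂^2 f/∂y ∂x = (-6*x) - (-6*x) = 0 (equality of mixed partials for smooth f).
Similarly for dx ∧ dz and dy ∧ dz — all coefficients vanish. So d(df) = 0.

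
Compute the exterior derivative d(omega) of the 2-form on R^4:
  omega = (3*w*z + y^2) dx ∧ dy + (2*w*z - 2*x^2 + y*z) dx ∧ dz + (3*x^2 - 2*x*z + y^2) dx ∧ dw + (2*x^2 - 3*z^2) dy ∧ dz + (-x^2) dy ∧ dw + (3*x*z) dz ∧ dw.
d(omega) = (3*w + 4*x - z) dx ∧ dy ∧ dz + (-2*x - 2*y + 3*z) dx ∧ dy ∧ dw + (2*x + 5*z) dx ∧ dz ∧ dw

For a 2-form omega = sum_{i<j} g_{ij} dx_i ∧ dx_j, the exterior derivative is
  d(omega) = sum_{i<j} d(g_{ij}) ∧ dx_i ∧ dx_j = sum_{i<j, k} (∂g_{ij}/∂x_k) dx_k ∧ dx_i ∧ dx_j.
Expand each term, using dx_k ∧ dx_i ∧ dx_j = sgn(permutation) dx_{(a)} ∧ dx_{(b)} ∧ dx_{(c)} with (a < b < c) sorted:
  d(3*w*z + y^2) includes (∂/∂z)(3*w*z + y^2) dz = (3*w) dz, which multiplied by dx ∧ dy gives (3*w) dx ∧ dy ∧ dz
  d(3*w*z + y^2) includes (∂/∂w)(3*w*z + y^2) dw = (3*z) dw, which multiplied by dx ∧ dy gives (3*z) dx ∧ dy ∧ dw
  d(2*w*z - 2*x^2 + y*z) includes (∂/∂y)(2*w*z - 2*x^2 + y*z) dy = (z) dy, which multiplied by dx ∧ dz gives (-z) dx ∧ dy ∧ dz
  d(2*w*z - 2*x^2 + y*z) includes (∂/∂w)(2*w*z - 2*x^2 + y*z) dw = (2*z) dw, which multiplied by dx ∧ dz gives (2*z) dx ∧ dz ∧ dw
  d(3*x^2 - 2*x*z + y^2) includes (∂/∂y)(3*x^2 - 2*x*z + y^2) dy = (2*y) dy, which multiplied by dx ∧ dw gives (-2*y) dx ∧ dy ∧ dw
  d(3*x^2 - 2*x*z + y^2) includes (∂/∂z)(3*x^2 - 2*x*z + y^2) dz = (-2*x) dz, which multiplied by dx ∧ dw gives (2*x) dx ∧ dz ∧ dw
  d(2*x^2 - 3*z^2) includes (∂/∂x)(2*x^2 - 3*z^2) dx = (4*x) dx, which multiplied by dy ∧ dz gives (4*x) dx ∧ dy ∧ dz
  d(-x^2) includes (∂/∂x)(-x^2) dx = (-2*x) dx, which multiplied by dy ∧ dw gives (-2*x) dx ∧ dy ∧ dw
  d(3*x*z) includes (∂/∂x)(3*x*z) dx = (3*z) dx, which multiplied by dz ∧ dw gives (3*z) dx ∧ dz ∧ dw
Collecting like 3-forms: d(omega) = (3*w + 4*x - z) dx ∧ dy ∧ dz + (-2*x - 2*y + 3*z) dx ∧ dy ∧ dw + (2*x + 5*z) dx ∧ dz ∧ dw.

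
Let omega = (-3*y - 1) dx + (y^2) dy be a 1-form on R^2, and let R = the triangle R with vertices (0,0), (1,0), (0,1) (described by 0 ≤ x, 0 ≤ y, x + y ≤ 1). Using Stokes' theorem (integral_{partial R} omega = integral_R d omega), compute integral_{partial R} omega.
integral_(partial R) omega = 3/2

Stokes: integral_partial_R omega = integral_R d omega with d omega = (∂Q/∂x - ∂P/∂y) dx ∧ dy.
  ∂Q/∂x = 0
  ∂P/∂y = -3
  integrand = ∂Q/∂x - ∂P/∂y = 3.
Integrating over R: integral_0^1 integral_0^{1-x} (3) dy dx = 3/2.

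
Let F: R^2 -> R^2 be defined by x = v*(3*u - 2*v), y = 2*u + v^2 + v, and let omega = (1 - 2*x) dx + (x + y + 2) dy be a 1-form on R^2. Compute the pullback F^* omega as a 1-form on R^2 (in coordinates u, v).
F^* omega = (-18*u*v^2 + 6*u*v + 4*u + 12*v^3 - 2*v^2 + 5*v + 4) du + (-18*u^2*v + 42*u*v^2 + 7*u*v + 5*u - 18*v^3 + v^2 + v + 2) dv

Using F^*(f dg) = (f ∘ F) d(g ∘ F), substitute each coordinate x_i by F_i(u, v) in f_i, and replace dx_i by d F_i = (∂F_i/∂u) du + (∂F_i/∂v) dv.
  For the x component: f_1(F) = -6*u*v + 4*v^2 + 1; d F_1 = (3*v) du + (3*u - 4*v) dv
  For the y component: f_2(F) = 3*u*v + 2*u - v^2 + v + 2; d F_2 = (2) du + (2*v + 1) dv
Combining and collecting du, dv coefficients:
  coeff of du: -18*u*v^2 + 6*u*v + 4*u + 12*v^3 - 2*v^2 + 5*v + 4
  coeff of dv: -18*u^2*v + 42*u*v^2 + 7*u*v + 5*u - 18*v^3 + v^2 + v + 2
F^* omega = (-18*u*v^2 + 6*u*v + 4*u + 12*v^3 - 2*v^2 + 5*v + 4) du + (-18*u^2*v + 42*u*v^2 + 7*u*v + 5*u - 18*v^3 + v^2 + v + 2) dv.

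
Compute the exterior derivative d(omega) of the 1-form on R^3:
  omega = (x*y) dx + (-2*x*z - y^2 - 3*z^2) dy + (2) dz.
d(omega) = (-x - 2*z) dx ∧ dy + (2*x + 6*z) dy ∧ dz

For a 1-form omega = sum_i f_i dx_i, the exterior derivative is
  d(omega) = sum_{i < j} (∂f_j/∂x_i - ∂f_i/∂x_j) dx_i ∧ dx_j.
  coefficient of dx ∧ dy: ∂f_2/∂x - ∂f_1/∂y = ∂(-2*x*z - y^2 - 3*z^2)/∂x - ∂(x*y)/∂y = -x - 2*z
  coefficient of dy ∧ dz: ∂f_3/∂y - ∂f_2/∂z = ∂(2)/∂y - ∂(-2*x*z - y^2 - 3*z^2)/∂z = 2*x + 6*z
Assembling: d(omega) = (-x - 2*z) dx ∧ dy + (2*x + 6*z) dy ∧ dz.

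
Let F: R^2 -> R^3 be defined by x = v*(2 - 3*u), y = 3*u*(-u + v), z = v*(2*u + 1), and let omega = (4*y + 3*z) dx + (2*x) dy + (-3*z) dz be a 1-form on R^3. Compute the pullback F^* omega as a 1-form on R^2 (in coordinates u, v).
F^* omega = (3*v*(24*u^2 - 28*u*v - 8*u - v)) du + (36*u^3 - 84*u^2*v - 24*u^2 + 27*u*v + 3*v) dv

Using F^*(f dg) = (f ∘ F) d(g ∘ F), substitute each coordinate x_i by F_i(u, v) in f_i, and replace dx_i by d F_i = (∂F_i/∂u) du + (∂F_i/∂v) dv.
  For the x component: f_1(F) = -12*u^2 + 18*u*v + 3*v; d F_1 = (-3*v) du + (2 - 3*u) dv
  For the y component: f_2(F) = 2*v*(2 - 3*u); d F_2 = (-6*u + 3*v) du + (3*u) dv
  For the z component: f_3(F) = 3*v*(-2*u - 1); d F_3 = (2*v) du + (2*u + 1) dv
Combining and collecting du, dv coefficients:
  coeff of du: 3*v*(24*u^2 - 28*u*v - 8*u - v)
  coeff of dv: 36*u^3 - 84*u^2*v - 24*u^2 + 27*u*v + 3*v
F^* omega = (3*v*(24*u^2 - 28*u*v - 8*u - v)) du + (36*u^3 - 84*u^2*v - 24*u^2 + 27*u*v + 3*v) dv.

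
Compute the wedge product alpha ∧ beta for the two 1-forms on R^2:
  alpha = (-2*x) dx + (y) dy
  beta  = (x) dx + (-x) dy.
alpha ∧ beta = (x*(2*x - y)) dx ∧ dy

Distribute the wedge, using dx_i ∧ dx_j = -dx_j ∧ dx_i and dx_i ∧ dx_i = 0. For each pair (i, j) with i < j, the coefficient of dx_i ∧ dx_j in alpha ∧ beta is (alpha_i * beta_j - alpha_j * beta_i). Collecting: alpha ∧ beta = (x*(2*x - y)) dx ∧ dy.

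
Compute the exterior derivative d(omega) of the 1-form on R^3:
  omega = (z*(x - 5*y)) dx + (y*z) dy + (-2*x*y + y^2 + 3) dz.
d(omega) = (5*z) dx ∧ dy + (-x + 3*y) dx ∧ dz + (-2*x + y) dy ∧ dz

For a 1-form omega = sum_i f_i dx_i, the exterior derivative is
  d(omega) = sum_{i < j} (∂f_j/∂x_i - ∂f_i/∂x_j) dx_i ∧ dx_j.
  coefficient of dx ∧ dy: ∂f_2/∂x - ∂f_1/∂y = ∂(y*z)/∂x - ∂(z*(x - 5*y))/∂y = 5*z
  coefficient of dx ∧ dz: ∂f_3/∂x - ∂f_1/∂z = ∂(-2*x*y + y^2 + 3)/∂x - ∂(z*(x - 5*y))/∂z = -x + 3*y
  coefficient of dy ∧ dz: ∂f_3/∂y - ∂f_2/∂z = ∂(-2*x*y + y^2 + 3)/∂y - ∂(y*z)/∂z = -2*x + y
Assembling: d(omega) = (5*z) dx ∧ dy + (-x + 3*y) dx ∧ dz + (-2*x + y) dy ∧ dz.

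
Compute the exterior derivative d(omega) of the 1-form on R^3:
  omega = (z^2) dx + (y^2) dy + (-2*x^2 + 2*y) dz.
d(omega) = (-4*x - 2*z) dx ∧ dz + (2) dy ∧ dz

For a 1-form omega = sum_i f_i dx_i, the exterior derivative is
  d(omega) = sum_{i < j} (∂f_j/∂x_i - ∂f_i/∂x_j) dx_i ∧ dx_j.
  coefficient of dx ∧ dz: ∂f_3/∂x - ∂f_1/∂z = ∂(-2*x^2 + 2*y)/∂x - ∂(z^2)/∂z = -4*x - 2*z
  coefficient of dy ∧ dz: ∂f_3/∂y - ∂f_2/∂z = ∂(-2*x^2 + 2*y)/∂y - ∂(y^2)/∂z = 2
Assembling: d(omega) = (-4*x - 2*z) dx ∧ dz + (2) dy ∧ dz.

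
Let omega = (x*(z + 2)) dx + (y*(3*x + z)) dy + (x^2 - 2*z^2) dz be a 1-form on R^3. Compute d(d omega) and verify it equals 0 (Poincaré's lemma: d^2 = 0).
d(d omega) = 0

Step 1: d omega = sum_{i<j} (∂f_j/∂x_i - ∂f_i/∂x_j) dx_i ∧ dx_j:
  coeff of dx ∧ dy: 3*y
  coeff of dx ∧ dz: x
  coeff of dy ∧ dz: -y
Step 2: Apply d again to each 2-form coefficient. The only possible 3-form in R^3 is dx ∧ dy ∧ dz, with coefficient
  ∂(coeff of dy∧dz)/∂x - ∂(coeff of dx∧dz)/∂y + ∂(coeff of dx∧dy)/∂z
  = ∂/∂x (-y) - ∂/∂y (x) + ∂/∂z (3*y).
Each of these terms simplifies to sums of mixed partials that cancel in pairs. The result is 0 (by equality of mixed partials for smooth functions — Schwarz / Clairaut).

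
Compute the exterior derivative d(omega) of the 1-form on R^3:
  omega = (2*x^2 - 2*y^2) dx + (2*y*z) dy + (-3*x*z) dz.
d(omega) = (4*y) dx ∧ dy + (-3*z) dx ∧ dz + (-2*y) dy ∧ dz

For a 1-form omega = sum_i f_i dx_i, the exterior derivative is
  d(omega) = sum_{i < j} (∂f_j/∂x_i - ∂f_i/∂x_j) dx_i ∧ dx_j.
  coefficient of dx ∧ dy: ∂f_2/∂x - ∂f_1/∂y = ∂(2*y*z)/∂x - ∂(2*x^2 - 2*y^2)/∂y = 4*y
  coefficient of dx ∧ dz: ∂f_3/∂x - ∂f_1/∂z = ∂(-3*x*z)/∂x - ∂(2*x^2 - 2*y^2)/∂z = -3*z
  coefficient of dy ∧ dz: ∂f_3/∂y - ∂f_2/∂z = ∂(-3*x*z)/∂y - ∂(2*y*z)/∂z = -2*y
Assembling: d(omega) = (4*y) dx ∧ dy + (-3*z) dx ∧ dz + (-2*y) dy ∧ dz.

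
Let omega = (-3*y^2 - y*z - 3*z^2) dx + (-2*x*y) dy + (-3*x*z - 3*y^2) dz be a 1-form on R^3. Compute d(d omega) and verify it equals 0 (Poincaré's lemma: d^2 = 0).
d(d omega) = 0

Step 1: d omega = sum_{i<j} (∂f_j/∂x_i - ∂f_i/∂x_j) dx_i ∧ dx_j:
  coeff of dx ∧ dy: 4*y + z
  coeff of dx ∧ dz: y + 3*z
  coeff of dy ∧ dz: -6*y
Step 2: Apply d again to each 2-form coefficient. The only possible 3-form in R^3 is dx ∧ dy ∧ dz, with coefficient
  ∂(coeff of dy∧dz)/∂x - ∂(coeff of dx∧dz)/∂y + ∂(coeff of dx∧dy)/∂z
  = ∂/∂x (-6*y) - ∂/∂y (y + 3*z) + ∂/∂z (4*y + z).
Each of these terms simplifies to sums of mixed partials that cancel in pairs. The result is 0 (by equality of mixed partials for smooth functions — Schwarz / Clairaut).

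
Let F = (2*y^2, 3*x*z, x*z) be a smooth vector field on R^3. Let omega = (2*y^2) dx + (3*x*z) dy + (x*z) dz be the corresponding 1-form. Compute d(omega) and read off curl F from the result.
d(omega) = (-3*x) dy ∧ dz + (-z) dz ∧ dx + (-4*y + 3*z) dx ∧ dy; curl F = (-3*x, -z, -4*y + 3*z)

d omega = sum_{i<j} (∂f_j/∂x_i - ∂f_i/∂x_j) dx_i ∧ dx_j. Under the identification (dy ∧ dz, dz ∧ dx, dx ∧ dy) ↔ (e_x, e_y, e_z), the coefficients are exactly the components of curl F. Compute:
  ∂R/∂y - ∂Q/∂z = (0) - (3*x) = -3*x
  ∂P/∂z - ∂R/∂x = (0) - (z) = -z
  ∂Q/∂x - ∂P/∂y = (3*z) - (4*y) = -4*y + 3*z.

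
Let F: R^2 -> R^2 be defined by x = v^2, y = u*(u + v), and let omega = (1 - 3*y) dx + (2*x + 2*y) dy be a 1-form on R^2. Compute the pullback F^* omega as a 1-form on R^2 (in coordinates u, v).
F^* omega = (4*u^3 + 6*u^2*v + 6*u*v^2 + 2*v^3) du + (2*u^3 - 4*u^2*v - 4*u*v^2 + 2*v) dv

Using F^*(f dg) = (f ∘ F) d(g ∘ F), substitute each coordinate x_i by F_i(u, v) in f_i, and replace dx_i by d F_i = (∂F_i/∂u) du + (∂F_i/∂v) dv.
  For the x component: f_1(F) = -3*u^2 - 3*u*v + 1; d F_1 = (0) du + (2*v) dv
  For the y component: f_2(F) = 2*u^2 + 2*u*v + 2*v^2; d F_2 = (2*u + v) du + (u) dv
Combining and collecting du, dv coefficients:
  coeff of du: 4*u^3 + 6*u^2*v + 6*u*v^2 + 2*v^3
  coeff of dv: 2*u^3 - 4*u^2*v - 4*u*v^2 + 2*v
F^* omega = (4*u^3 + 6*u^2*v + 6*u*v^2 + 2*v^3) du + (2*u^3 - 4*u^2*v - 4*u*v^2 + 2*v) dv.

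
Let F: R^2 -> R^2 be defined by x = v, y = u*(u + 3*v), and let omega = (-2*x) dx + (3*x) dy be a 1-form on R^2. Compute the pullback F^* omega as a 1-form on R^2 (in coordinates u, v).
F^* omega = (3*v*(2*u + 3*v)) du + (v*(9*u - 2)) dv

Using F^*(f dg) = (f ∘ F) d(g ∘ F), substitute each coordinate x_i by F_i(u, v) in f_i, and replace dx_i by d F_i = (∂F_i/∂u) du + (∂F_i/∂v) dv.
  For the x component: f_1(F) = -2*v; d F_1 = (0) du + (1) dv
  For the y component: f_2(F) = 3*v; d F_2 = (2*u + 3*v) du + (3*u) dv
Combining and collecting du, dv coefficients:
  coeff of du: 3*v*(2*u + 3*v)
  coeff of dv: v*(9*u - 2)
F^* omega = (3*v*(2*u + 3*v)) du + (v*(9*u - 2)) dv.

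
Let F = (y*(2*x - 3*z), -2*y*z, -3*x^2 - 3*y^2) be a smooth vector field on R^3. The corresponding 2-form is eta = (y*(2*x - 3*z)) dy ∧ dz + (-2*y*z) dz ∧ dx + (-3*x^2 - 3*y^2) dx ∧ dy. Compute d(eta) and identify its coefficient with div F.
d(eta) = (2*y - 2*z) dx ∧ dy ∧ dz; div F = 2*y - 2*z

For a 2-form in R^3 of the form above, applying d gives a 3-form with coefficient ∂P/∂x + ∂Q/∂y + ∂R/∂z:
  ∂P/∂x = 2*y
  ∂Q/∂y = -2*z
  ∂R/∂z = 0
Sum = 2*y - 2*z, which is exactly div F.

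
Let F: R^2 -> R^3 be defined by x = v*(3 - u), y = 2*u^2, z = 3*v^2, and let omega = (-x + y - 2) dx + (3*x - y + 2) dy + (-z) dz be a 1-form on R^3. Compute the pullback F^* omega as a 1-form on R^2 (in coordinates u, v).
F^* omega = (-8*u^3 - 14*u^2*v - u*v^2 + 36*u*v + 8*u + 3*v^2 + 2*v) du + (-2*u^3 - u^2*v + 6*u^2 + 6*u*v + 2*u - 18*v^3 - 9*v - 6) dv

Using F^*(f dg) = (f ∘ F) d(g ∘ F), substitute each coordinate x_i by F_i(u, v) in f_i, and replace dx_i by d F_i = (∂F_i/∂u) du + (∂F_i/∂v) dv.
  For the x component: f_1(F) = 2*u^2 + u*v - 3*v - 2; d F_1 = (-v) du + (3 - u) dv
  For the y component: f_2(F) = -2*u^2 - 3*u*v + 9*v + 2; d F_2 = (4*u) du + (0) dv
  For the z component: f_3(F) = -3*v^2; d F_3 = (0) du + (6*v) dv
Combining and collecting du, dv coefficients:
  coeff of du: -8*u^3 - 14*u^2*v - u*v^2 + 36*u*v + 8*u + 3*v^2 + 2*v
  coeff of dv: -2*u^3 - u^2*v + 6*u^2 + 6*u*v + 2*u - 18*v^3 - 9*v - 6
F^* omega = (-8*u^3 - 14*u^2*v - u*v^2 + 36*u*v + 8*u + 3*v^2 + 2*v) du + (-2*u^3 - u^2*v + 6*u^2 + 6*u*v + 2*u - 18*v^3 - 9*v - 6) dv.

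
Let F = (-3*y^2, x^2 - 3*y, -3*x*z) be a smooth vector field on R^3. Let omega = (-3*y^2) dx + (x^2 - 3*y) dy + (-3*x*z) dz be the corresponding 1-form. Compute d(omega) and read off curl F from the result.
d(omega) = (0) dy ∧ dz + (3*z) dz ∧ dx + (2*x + 6*y) dx ∧ dy; curl F = (0, 3*z, 2*x + 6*y)

d omega = sum_{i<j} (∂f_j/∂x_i - ∂f_i/∂x_j) dx_i ∧ dx_j. Under the identification (dy ∧ dz, dz ∧ dx, dx ∧ dy) ↔ (e_x, e_y, e_z), the coefficients are exactly the components of curl F. Compute:
  ∂R/∂y - ∂Q/∂z = (0) - (0) = 0
  ∂P/∂z - ∂R/∂x = (0) - (-3*z) = 3*z
  ∂Q/∂x - ∂P/∂y = (2*x) - (-6*y) = 2*x + 6*y.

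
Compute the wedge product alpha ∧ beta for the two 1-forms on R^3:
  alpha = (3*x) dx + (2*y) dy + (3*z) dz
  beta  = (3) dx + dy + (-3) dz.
alpha ∧ beta = (3*x - 6*y) dx ∧ dy + (-9*x - 9*z) dx ∧ dz + (-6*y - 3*z) dy ∧ dz

Distribute the wedge, using dx_i ∧ dx_j = -dx_j ∧ dx_i and dx_i ∧ dx_i = 0. For each pair (i, j) with i < j, the coefficient of dx_i ∧ dx_j in alpha ∧ beta is (alpha_i * beta_j - alpha_j * beta_i). Collecting: alpha ∧ beta = (3*x - 6*y) dx ∧ dy + (-9*x - 9*z) dx ∧ dz + (-6*y - 3*z) dy ∧ dz.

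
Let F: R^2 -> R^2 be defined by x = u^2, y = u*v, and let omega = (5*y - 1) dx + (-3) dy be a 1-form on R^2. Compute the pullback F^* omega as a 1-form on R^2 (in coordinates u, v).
F^* omega = (10*u^2*v - 2*u - 3*v) du + (-3*u) dv

Using F^*(f dg) = (f ∘ F) d(g ∘ F), substitute each coordinate x_i by F_i(u, v) in f_i, and replace dx_i by d F_i = (∂F_i/∂u) du + (∂F_i/∂v) dv.
  For the x component: f_1(F) = 5*u*v - 1; d F_1 = (2*u) du + (0) dv
  For the y component: f_2(F) = -3; d F_2 = (v) du + (u) dv
Combining and collecting du, dv coefficients:
  coeff of du: 10*u^2*v - 2*u - 3*v
  coeff of dv: -3*u
F^* omega = (10*u^2*v - 2*u - 3*v) du + (-3*u) dv.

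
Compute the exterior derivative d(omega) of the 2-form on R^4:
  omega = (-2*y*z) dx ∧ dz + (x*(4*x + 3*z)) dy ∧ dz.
d(omega) = (8*x + 5*z) dx ∧ dy ∧ dz

For a 2-form omega = sum_{i<j} g_{ij} dx_i ∧ dx_j, the exterior derivative is
  d(omega) = sum_{i<j} d(g_{ij}) ∧ dx_i ∧ dx_j = sum_{i<j, k} (∂g_{ij}/∂x_k) dx_k ∧ dx_i ∧ dx_j.
Expand each term, using dx_k ∧ dx_i ∧ dx_j = sgn(permutation) dx_{(a)} ∧ dx_{(b)} ∧ dx_{(c)} with (a < b < c) sorted:
  d(-2*y*z) includes (∂/∂y)(-2*y*z) dy = (-2*z) dy, which multiplied by dx ∧ dz gives (2*z) dx ∧ dy ∧ dz
  d(x*(4*x + 3*z)) includes (∂/∂x)(x*(4*x + 3*z)) dx = (8*x + 3*z) dx, which multiplied by dy ∧ dz gives (8*x + 3*z) dx ∧ dy ∧ dz
Collecting like 3-forms: d(omega) = (8*x + 5*z) dx ∧ dy ∧ dz.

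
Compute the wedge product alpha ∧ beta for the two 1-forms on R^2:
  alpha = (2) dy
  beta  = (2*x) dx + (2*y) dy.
alpha ∧ beta = (-4*x) dx ∧ dy

Distribute the wedge, using dx_i ∧ dx_j = -dx_j ∧ dx_i and dx_i ∧ dx_i = 0. For each pair (i, j) with i < j, the coefficient of dx_i ∧ dx_j in alpha ∧ beta is (alpha_i * beta_j - alpha_j * beta_i). Collecting: alpha ∧ beta = (-4*x) dx ∧ dy.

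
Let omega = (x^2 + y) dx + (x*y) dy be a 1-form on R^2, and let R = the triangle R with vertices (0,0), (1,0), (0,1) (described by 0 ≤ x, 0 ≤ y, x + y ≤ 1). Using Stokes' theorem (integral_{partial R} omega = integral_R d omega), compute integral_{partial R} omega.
integral_(partial R) omega = -1/3

Stokes: integral_partial_R omega = integral_R d omega with d omega = (∂Q/∂x - ∂P/∂y) dx ∧ dy.
  ∂Q/∂x = y
  ∂P/∂y = 1
  integrand = ∂Q/∂x - ∂P/∂y = y - 1.
Integrating over R: integral_0^1 integral_0^{1-x} (y - 1) dy dx = -1/3.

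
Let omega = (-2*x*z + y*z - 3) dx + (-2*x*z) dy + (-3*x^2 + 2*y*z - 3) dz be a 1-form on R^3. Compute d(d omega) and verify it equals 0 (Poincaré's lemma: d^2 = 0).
d(d omega) = 0

Step 1: d omega = sum_{i<j} (∂f_j/∂x_i - ∂f_i/∂x_j) dx_i ∧ dx_j:
  coeff of dx ∧ dy: -3*z
  coeff of dx ∧ dz: -4*x - y
  coeff of dy ∧ dz: 2*x + 2*z
Step 2: Apply d again to each 2-form coefficient. The only possible 3-form in R^3 is dx ∧ dy ∧ dz, with coefficient
  ∂(coeff of dy∧dz)/∂x - ∂(coeff of dx∧dz)/∂y + ∂(coeff of dx∧dy)/∂z
  = ∂/∂x (2*x + 2*z) - ∂/∂y (-4*x - y) + ∂/∂z (-3*z).
Each of these terms simplifies to sums of mixed partials that cancel in pairs. The result is 0 (by equality of mixed partials for smooth functions — Schwarz / Clairaut).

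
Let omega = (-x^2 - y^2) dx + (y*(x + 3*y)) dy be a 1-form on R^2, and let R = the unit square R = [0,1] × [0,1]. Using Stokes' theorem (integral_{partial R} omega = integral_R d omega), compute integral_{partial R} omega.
integral_(partial R) omega = 3/2

Stokes: integral_partial_R omega = integral_R d omega with d omega = (∂Q/∂x - ∂P/∂y) dx ∧ dy.
  ∂Q/∂x = y
  ∂P/∂y = -2*y
  integrand = ∂Q/∂x - ∂P/∂y = 3*y.
Integrating over R: integral_0^1 integral_0^1 (3*y) dx dy = 3/2.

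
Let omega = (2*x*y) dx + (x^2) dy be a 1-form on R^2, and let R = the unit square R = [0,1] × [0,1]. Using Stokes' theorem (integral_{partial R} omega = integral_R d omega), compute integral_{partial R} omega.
integral_(partial R) omega = 0

Stokes: integral_partial_R omega = integral_R d omega with d omega = (∂Q/∂x - ∂P/∂y) dx ∧ dy.
  ∂Q/∂x = 2*x
  ∂P/∂y = 2*x
  integrand = ∂Q/∂x - ∂P/∂y = 0.
Integrating over R: integral_0^1 integral_0^1 (0) dx dy = 0.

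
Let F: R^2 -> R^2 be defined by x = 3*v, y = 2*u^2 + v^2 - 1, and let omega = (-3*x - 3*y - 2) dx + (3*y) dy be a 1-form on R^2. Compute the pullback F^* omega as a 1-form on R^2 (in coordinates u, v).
F^* omega = (12*u*(2*u^2 + v^2 - 1)) du + (12*u^2*v - 18*u^2 + 6*v^3 - 9*v^2 - 33*v + 3) dv

Using F^*(f dg) = (f ∘ F) d(g ∘ F), substitute each coordinate x_i by F_i(u, v) in f_i, and replace dx_i by d F_i = (∂F_i/∂u) du + (∂F_i/∂v) dv.
  For the x component: f_1(F) = -6*u^2 - 3*v^2 - 9*v + 1; d F_1 = (0) du + (3) dv
  For the y component: f_2(F) = 6*u^2 + 3*v^2 - 3; d F_2 = (4*u) du + (2*v) dv
Combining and collecting du, dv coefficients:
  coeff of du: 12*u*(2*u^2 + v^2 - 1)
  coeff of dv: 12*u^2*v - 18*u^2 + 6*v^3 - 9*v^2 - 33*v + 3
F^* omega = (12*u*(2*u^2 + v^2 - 1)) du + (12*u^2*v - 18*u^2 + 6*v^3 - 9*v^2 - 33*v + 3) dv.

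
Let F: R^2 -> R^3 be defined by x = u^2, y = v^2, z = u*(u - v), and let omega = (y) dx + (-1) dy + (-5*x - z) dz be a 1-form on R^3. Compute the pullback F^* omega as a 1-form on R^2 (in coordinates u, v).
F^* omega = (u*(-12*u^2 + 8*u*v + v^2)) du + (6*u^3 - u^2*v - 2*v) dv

Using F^*(f dg) = (f ∘ F) d(g ∘ F), substitute each coordinate x_i by F_i(u, v) in f_i, and replace dx_i by d F_i = (∂F_i/∂u) du + (∂F_i/∂v) dv.
  For the x component: f_1(F) = v^2; d F_1 = (2*u) du + (0) dv
  For the y component: f_2(F) = -1; d F_2 = (0) du + (2*v) dv
  For the z component: f_3(F) = u*(-6*u + v); d F_3 = (2*u - v) du + (-u) dv
Combining and collecting du, dv coefficients:
  coeff of du: u*(-12*u^2 + 8*u*v + v^2)
  coeff of dv: 6*u^3 - u^2*v - 2*v
F^* omega = (u*(-12*u^2 + 8*u*v + v^2)) du + (6*u^3 - u^2*v - 2*v) dv.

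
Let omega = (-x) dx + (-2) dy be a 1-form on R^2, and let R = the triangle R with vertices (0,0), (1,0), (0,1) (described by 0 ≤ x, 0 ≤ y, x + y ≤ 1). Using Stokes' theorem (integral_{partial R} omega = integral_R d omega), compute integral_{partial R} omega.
integral_(partial R) omega = 0

Stokes: integral_partial_R omega = integral_R d omega with d omega = (∂Q/∂x - ∂P/∂y) dx ∧ dy.
  ∂Q/∂x = 0
  ∂P/∂y = 0
  integrand = ∂Q/∂x - ∂P/∂y = 0.
Integrating over R: integral_0^1 integral_0^{1-x} (0) dy dx = 0.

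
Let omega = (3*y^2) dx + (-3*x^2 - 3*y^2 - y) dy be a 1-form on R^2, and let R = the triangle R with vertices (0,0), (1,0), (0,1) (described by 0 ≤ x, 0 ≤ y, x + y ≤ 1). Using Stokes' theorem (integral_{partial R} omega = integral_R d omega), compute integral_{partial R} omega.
integral_(partial R) omega = -2

Stokes: integral_partial_R omega = integral_R d omega with d omega = (∂Q/∂x - ∂P/∂y) dx ∧ dy.
  ∂Q/∂x = -6*x
  ∂P/∂y = 6*y
  integrand = ∂Q/∂x - ∂P/∂y = -6*x - 6*y.
Integrating over R: integral_0^1 integral_0^{1-x} (-6*x - 6*y) dy dx = -2.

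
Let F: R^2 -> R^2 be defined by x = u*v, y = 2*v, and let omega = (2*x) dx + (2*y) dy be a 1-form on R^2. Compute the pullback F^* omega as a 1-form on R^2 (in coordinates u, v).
F^* omega = (2*u*v^2) du + (2*v*(u^2 + 4)) dv

Using F^*(f dg) = (f ∘ F) d(g ∘ F), substitute each coordinate x_i by F_i(u, v) in f_i, and replace dx_i by d F_i = (∂F_i/∂u) du + (∂F_i/∂v) dv.
  For the x component: f_1(F) = 2*u*v; d F_1 = (v) du + (u) dv
  For the y component: f_2(F) = 4*v; d F_2 = (0) du + (2) dv
Combining and collecting du, dv coefficients:
  coeff of du: 2*u*v^2
  coeff of dv: 2*v*(u^2 + 4)
F^* omega = (2*u*v^2) du + (2*v*(u^2 + 4)) dv.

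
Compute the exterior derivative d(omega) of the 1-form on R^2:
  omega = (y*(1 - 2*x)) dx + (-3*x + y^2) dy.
d(omega) = (2*x - 4) dx ∧ dy

For a 1-form omega = sum_i f_i dx_i, the exterior derivative is
  d(omega) = sum_{i < j} (∂f_j/∂x_i - ∂f_i/∂x_j) dx_i ∧ dx_j.
  coefficient of dx ∧ dy: ∂f_2/∂x - ∂f_1/∂y = ∂(-3*x + y^2)/∂x - ∂(y*(1 - 2*x))/∂y = 2*x - 4
Assembling: d(omega) = (2*x - 4) dx ∧ dy.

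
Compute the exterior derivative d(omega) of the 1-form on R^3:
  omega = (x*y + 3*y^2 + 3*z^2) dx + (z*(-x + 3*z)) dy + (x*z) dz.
d(omega) = (-x - 6*y - z) dx ∧ dy + (-5*z) dx ∧ dz + (x - 6*z) dy ∧ dz

For a 1-form omega = sum_i f_i dx_i, the exterior derivative is
  d(omega) = sum_{i < j} (∂f_j/∂x_i - ∂f_i/∂x_j) dx_i ∧ dx_j.
  coefficient of dx ∧ dy: ∂f_2/∂x - ∂f_1/∂y = ∂(z*(-x + 3*z))/∂x - ∂(x*y + 3*y^2 + 3*z^2)/∂y = -x - 6*y - z
  coefficient of dx ∧ dz: ∂f_3/∂x - ∂f_1/∂z = ∂(x*z)/∂x - ∂(x*y + 3*y^2 + 3*z^2)/∂z = -5*z
  coefficient of dy ∧ dz: ∂f_3/∂y - ∂f_2/∂z = ∂(x*z)/∂y - ∂(z*(-x + 3*z))/∂z = x - 6*z
Assembling: d(omega) = (-x - 6*y - z) dx ∧ dy + (-5*z) dx ∧ dz + (x - 6*z) dy ∧ dz.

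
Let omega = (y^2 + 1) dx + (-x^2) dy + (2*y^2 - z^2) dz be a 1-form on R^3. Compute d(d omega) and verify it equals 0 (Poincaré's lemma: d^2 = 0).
d(d omega) = 0

Step 1: d omega = sum_{i<j} (∂f_j/∂x_i - ∂f_i/∂x_j) dx_i ∧ dx_j:
  coeff of dx ∧ dy: -2*x - 2*y
  coeff of dx ∧ dz: 0
  coeff of dy ∧ dz: 4*y
Step 2: Apply d again to each 2-form coefficient. The only possible 3-form in R^3 is dx ∧ dy ∧ dz, with coefficient
  ∂(coeff of dy∧dz)/∂x - ∂(coeff of dx∧dz)/∂y + ∂(coeff of dx∧dy)/∂z
  = ∂/∂x (4*y) - ∂/∂y (0) + ∂/∂z (-2*x - 2*y).
Each of these terms simplifies to sums of mixed partials that cancel in pairs. The result is 0 (by equality of mixed partials for smooth functions — Schwarz / Clairaut).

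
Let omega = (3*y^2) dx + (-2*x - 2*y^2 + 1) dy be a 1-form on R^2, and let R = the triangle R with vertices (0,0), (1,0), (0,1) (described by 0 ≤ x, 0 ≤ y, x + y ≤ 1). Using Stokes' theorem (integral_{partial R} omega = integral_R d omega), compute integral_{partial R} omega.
integral_(partial R) omega = -2

Stokes: integral_partial_R omega = integral_R d omega with d omega = (∂Q/∂x - ∂P/∂y) dx ∧ dy.
  ∂Q/∂x = -2
  ∂P/∂y = 6*y
  integrand = ∂Q/∂x - ∂P/∂y = -6*y - 2.
Integrating over R: integral_0^1 integral_0^{1-x} (-6*y - 2) dy dx = -2.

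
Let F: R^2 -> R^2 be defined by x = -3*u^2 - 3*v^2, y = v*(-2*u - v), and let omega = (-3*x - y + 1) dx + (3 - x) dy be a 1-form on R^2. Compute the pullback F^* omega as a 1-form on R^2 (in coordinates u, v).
F^* omega = (-54*u^3 - 18*u^2*v - 60*u*v^2 - 6*u - 6*v^3 - 6*v) du + (-6*u^3 - 60*u^2*v - 18*u*v^2 - 6*u - 66*v^3 - 12*v) dv

Using F^*(f dg) = (f ∘ F) d(g ∘ F), substitute each coordinate x_i by F_i(u, v) in f_i, and replace dx_i by d F_i = (∂F_i/∂u) du + (∂F_i/∂v) dv.
  For the x component: f_1(F) = 9*u^2 + 2*u*v + 10*v^2 + 1; d F_1 = (-6*u) du + (-6*v) dv
  For the y component: f_2(F) = 3*u^2 + 3*v^2 + 3; d F_2 = (-2*v) du + (-2*u - 2*v) dv
Combining and collecting du, dv coefficients:
  coeff of du: -54*u^3 - 18*u^2*v - 60*u*v^2 - 6*u - 6*v^3 - 6*v
  coeff of dv: -6*u^3 - 60*u^2*v - 18*u*v^2 - 6*u - 66*v^3 - 12*v
F^* omega = (-54*u^3 - 18*u^2*v - 60*u*v^2 - 6*u - 6*v^3 - 6*v) du + (-6*u^3 - 60*u^2*v - 18*u*v^2 - 6*u - 66*v^3 - 12*v) dv.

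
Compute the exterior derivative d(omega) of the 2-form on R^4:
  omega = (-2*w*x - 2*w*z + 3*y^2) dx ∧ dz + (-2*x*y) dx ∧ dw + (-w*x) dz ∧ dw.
d(omega) = (-6*y) dx ∧ dy ∧ dz + (-w - 2*x - 2*z) dx ∧ dz ∧ dw + (2*x) dx ∧ dy ∧ dw

For a 2-form omega = sum_{i<j} g_{ij} dx_i ∧ dx_j, the exterior derivative is
  d(omega) = sum_{i<j} d(g_{ij}) ∧ dx_i ∧ dx_j = sum_{i<j, k} (∂g_{ij}/∂x_k) dx_k ∧ dx_i ∧ dx_j.
Expand each term, using dx_k ∧ dx_i ∧ dx_j = sgn(permutation) dx_{(a)} ∧ dx_{(b)} ∧ dx_{(c)} with (a < b < c) sorted:
  d(-2*w*x - 2*w*z + 3*y^2) includes (∂/∂y)(-2*w*x - 2*w*z + 3*y^2) dy = (6*y) dy, which multiplied by dx ∧ dz gives (-6*y) dx ∧ dy ∧ dz
  d(-2*w*x - 2*w*z + 3*y^2) includes (∂/∂w)(-2*w*x - 2*w*z + 3*y^2) dw = (-2*x - 2*z) dw, which multiplied by dx ∧ dz gives (-2*x - 2*z) dx ∧ dz ∧ dw
  d(-2*x*y) includes (∂/∂y)(-2*x*y) dy = (-2*x) dy, which multiplied by dx ∧ dw gives (2*x) dx ∧ dy ∧ dw
  d(-w*x) includes (∂/∂x)(-w*x) dx = (-w) dx, which multiplied by dz ∧ dw gives (-w) dx ∧ dz ∧ dw
Collecting like 3-forms: d(omega) = (-6*y) dx ∧ dy ∧ dz + (-w - 2*x - 2*z) dx ∧ dz ∧ dw + (2*x) dx ∧ dy ∧ dw.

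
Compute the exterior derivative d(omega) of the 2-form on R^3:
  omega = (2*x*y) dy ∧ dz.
d(omega) = (2*y) dx ∧ dy ∧ dz

For a 2-form omega = sum_{i<j} g_{ij} dx_i ∧ dx_j, the exterior derivative is
  d(omega) = sum_{i<j} d(g_{ij}) ∧ dx_i ∧ dx_j = sum_{i<j, k} (∂g_{ij}/∂x_k) dx_k ∧ dx_i ∧ dx_j.
Expand each term, using dx_k ∧ dx_i ∧ dx_j = sgn(permutation) dx_{(a)} ∧ dx_{(b)} ∧ dx_{(c)} with (a < b < c) sorted:
  d(2*x*y) includes (∂/∂x)(2*x*y) dx = (2*y) dx, which multiplied by dy ∧ dz gives (2*y) dx ∧ dy ∧ dz
Collecting like 3-forms: d(omega) = (2*y) dx ∧ dy ∧ dz.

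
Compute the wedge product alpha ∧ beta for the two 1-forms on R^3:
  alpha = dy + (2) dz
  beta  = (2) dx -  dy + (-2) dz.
alpha ∧ beta = (-2) dx ∧ dy + (-4) dx ∧ dz

Distribute the wedge, using dx_i ∧ dx_j = -dx_j ∧ dx_i and dx_i ∧ dx_i = 0. For each pair (i, j) with i < j, the coefficient of dx_i ∧ dx_j in alpha ∧ beta is (alpha_i * beta_j - alpha_j * beta_i). Collecting: alpha ∧ beta = (-2) dx ∧ dy + (-4) dx ∧ dz.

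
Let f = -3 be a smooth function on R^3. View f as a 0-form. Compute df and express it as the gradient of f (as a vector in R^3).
df = (0) dx + (0) dy + (0) dz; grad f = (0, 0, 0)

For a 0-form f, d f = (∂f/∂x) dx + (∂f/∂y) dy + (∂f/∂z) dz. The components of the vector representation are exactly the entries of grad f in Cartesian coordinates:
  ∂f/∂x = 0
  ∂f/∂y = 0
  ∂f/∂z = 0.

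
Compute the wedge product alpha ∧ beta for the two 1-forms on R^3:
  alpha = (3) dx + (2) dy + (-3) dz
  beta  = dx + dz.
alpha ∧ beta = (6) dx ∧ dz + (-2) dx ∧ dy + (2) dy ∧ dz

Distribute the wedge, using dx_i ∧ dx_j = -dx_j ∧ dx_i and dx_i ∧ dx_i = 0. For each pair (i, j) with i < j, the coefficient of dx_i ∧ dx_j in alpha ∧ beta is (alpha_i * beta_j - alpha_j * beta_i). Collecting: alpha ∧ beta = (6) dx ∧ dz + (-2) dx ∧ dy + (2) dy ∧ dz.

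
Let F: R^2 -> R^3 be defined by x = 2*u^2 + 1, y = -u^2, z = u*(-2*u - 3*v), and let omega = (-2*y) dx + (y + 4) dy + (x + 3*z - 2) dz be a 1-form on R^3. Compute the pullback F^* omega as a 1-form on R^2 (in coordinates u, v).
F^* omega = (26*u^3 + 48*u^2*v + 27*u*v^2 - 4*u + 3*v) du + (3*u*(4*u^2 + 9*u*v + 1)) dv

Using F^*(f dg) = (f ∘ F) d(g ∘ F), substitute each coordinate x_i by F_i(u, v) in f_i, and replace dx_i by d F_i = (∂F_i/∂u) du + (∂F_i/∂v) dv.
  For the x component: f_1(F) = 2*u^2; d F_1 = (4*u) du + (0) dv
  For the y component: f_2(F) = 4 - u^2; d F_2 = (-2*u) du + (0) dv
  For the z component: f_3(F) = -4*u^2 - 9*u*v - 1; d F_3 = (-4*u - 3*v) du + (-3*u) dv
Combining and collecting du, dv coefficients:
  coeff of du: 26*u^3 + 48*u^2*v + 27*u*v^2 - 4*u + 3*v
  coeff of dv: 3*u*(4*u^2 + 9*u*v + 1)
F^* omega = (26*u^3 + 48*u^2*v + 27*u*v^2 - 4*u + 3*v) du + (3*u*(4*u^2 + 9*u*v + 1)) dv.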